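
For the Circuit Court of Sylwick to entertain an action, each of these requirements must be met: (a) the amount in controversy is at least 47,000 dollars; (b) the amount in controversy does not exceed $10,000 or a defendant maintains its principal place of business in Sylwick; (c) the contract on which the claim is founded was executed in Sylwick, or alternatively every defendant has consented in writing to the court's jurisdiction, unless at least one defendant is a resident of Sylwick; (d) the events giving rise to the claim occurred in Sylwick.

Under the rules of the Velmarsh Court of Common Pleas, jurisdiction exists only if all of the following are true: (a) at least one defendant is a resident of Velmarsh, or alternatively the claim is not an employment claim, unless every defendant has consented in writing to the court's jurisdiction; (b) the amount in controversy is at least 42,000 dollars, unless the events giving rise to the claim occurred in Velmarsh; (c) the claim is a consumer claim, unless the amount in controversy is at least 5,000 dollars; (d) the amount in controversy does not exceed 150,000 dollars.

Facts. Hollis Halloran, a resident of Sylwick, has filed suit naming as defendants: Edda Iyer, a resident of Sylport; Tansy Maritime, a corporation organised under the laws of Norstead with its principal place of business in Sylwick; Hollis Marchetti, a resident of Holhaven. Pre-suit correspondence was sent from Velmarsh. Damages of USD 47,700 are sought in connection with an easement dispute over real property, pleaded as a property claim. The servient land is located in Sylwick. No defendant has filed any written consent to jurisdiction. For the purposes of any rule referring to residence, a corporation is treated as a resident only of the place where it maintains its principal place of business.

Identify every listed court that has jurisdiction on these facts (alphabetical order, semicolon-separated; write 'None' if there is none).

The Circuit Court of Sylwick:
  (a) The amount in controversy is USD 47,700, which meets the $47,000 floor. Met.
  (b) Tansy Maritime has its principal place of business in Sylwick, so this disjunct is met. Condition met.
  (c) No contract (and hence no place of execution) is alleged; no such written consent has been filed — every alternative fails. The proviso rescues it, though: Tansy Maritime resides in Sylwick. Satisfied.
  (d) The operative events occurred in Sylwick. Condition met.
  → Jurisdiction lies.
The Velmarsh Court of Common Pleas:
  (a) The claim is a property claim, not an employment claim, so this disjunct is met. Satisfied.
  (b) The amount in controversy is USD 47,700, which meets the 42,000 dollars floor. Met.
  (c) The claim is a property claim, not a consumer claim. The proviso rescues it, though: the amount in controversy is USD 47,700, which meets the $5,000 floor. Condition met.
  (d) The amount in controversy is USD 47,700, within the $150,000 ceiling. Satisfied.
  → All conditions met; jurisdiction exists.

the Circuit Court of Sylwick; the Velmarsh Court of Common Pleas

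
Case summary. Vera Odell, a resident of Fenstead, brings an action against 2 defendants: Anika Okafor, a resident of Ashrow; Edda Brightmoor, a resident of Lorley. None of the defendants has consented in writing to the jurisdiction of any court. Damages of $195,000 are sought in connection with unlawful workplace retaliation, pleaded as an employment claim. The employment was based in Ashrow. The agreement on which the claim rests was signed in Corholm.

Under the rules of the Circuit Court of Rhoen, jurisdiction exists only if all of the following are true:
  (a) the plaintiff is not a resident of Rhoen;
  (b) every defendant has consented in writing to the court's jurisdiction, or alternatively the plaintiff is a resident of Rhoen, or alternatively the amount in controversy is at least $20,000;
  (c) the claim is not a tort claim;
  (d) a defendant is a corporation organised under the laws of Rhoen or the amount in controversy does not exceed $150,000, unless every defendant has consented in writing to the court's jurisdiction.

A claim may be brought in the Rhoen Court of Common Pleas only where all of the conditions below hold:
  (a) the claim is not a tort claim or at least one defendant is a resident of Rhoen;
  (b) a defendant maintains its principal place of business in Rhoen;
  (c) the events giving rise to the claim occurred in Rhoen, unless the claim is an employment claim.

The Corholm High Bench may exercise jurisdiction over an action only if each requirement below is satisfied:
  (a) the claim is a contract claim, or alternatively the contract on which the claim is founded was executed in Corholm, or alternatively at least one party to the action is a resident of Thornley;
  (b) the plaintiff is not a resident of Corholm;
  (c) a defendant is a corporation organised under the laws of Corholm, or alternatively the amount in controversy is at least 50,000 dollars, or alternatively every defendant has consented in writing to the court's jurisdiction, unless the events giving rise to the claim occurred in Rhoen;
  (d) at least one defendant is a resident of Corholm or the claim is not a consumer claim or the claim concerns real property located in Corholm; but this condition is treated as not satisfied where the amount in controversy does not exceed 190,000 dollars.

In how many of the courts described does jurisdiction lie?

The Circuit Court of Rhoen:
  (a) The plaintiff resides in Fenstead, which is not Rhoen. Satisfied.
  (b) The amount in controversy is 195,000 dollars, which meets the 20,000 dollars floor, so this disjunct is met. Met.
  (c) The claim is an employment claim, not a tort claim. Condition met.
  (d) No defendant is a corporation; the amount in controversy is $195,000, above the $150,000 ceiling — every alternative fails. And no such written consent has been filed, so the proviso does not save it. Condition not met.
  → At least one condition fails; no jurisdiction.
The Rhoen Court of Common Pleas:
  (a) The claim is an employment claim, not a tort claim — that alternative is enough. Condition met.
  (b) No defendant is a corporation. Condition not met.
  (c) The operative events occurred in Ashrow, not Rhoen. But the claim is an employment claim, and the 'unless' clause therefore excuses the requirement. Satisfied.
  → No jurisdiction.
The Corholm High Bench:
  (a) The contract was executed in Corholm — that alternative is enough. Condition met.
  (b) The plaintiff resides in Fenstead, which is not Corholm. Condition met.
  (c) The amount in controversy is 195,000 dollars, which meets the $50,000 floor, so one alternative holds. Satisfied.
  (d) The claim is an employment claim, not a consumer claim, so one alternative holds. The carve-out does not apply: the amount in controversy is 195,000 dollars, above the 190,000 dollars ceiling. Met.
  → All conditions met; jurisdiction exists.
Courts with jurisdiction: the Corholm High Bench — 1 in total.

1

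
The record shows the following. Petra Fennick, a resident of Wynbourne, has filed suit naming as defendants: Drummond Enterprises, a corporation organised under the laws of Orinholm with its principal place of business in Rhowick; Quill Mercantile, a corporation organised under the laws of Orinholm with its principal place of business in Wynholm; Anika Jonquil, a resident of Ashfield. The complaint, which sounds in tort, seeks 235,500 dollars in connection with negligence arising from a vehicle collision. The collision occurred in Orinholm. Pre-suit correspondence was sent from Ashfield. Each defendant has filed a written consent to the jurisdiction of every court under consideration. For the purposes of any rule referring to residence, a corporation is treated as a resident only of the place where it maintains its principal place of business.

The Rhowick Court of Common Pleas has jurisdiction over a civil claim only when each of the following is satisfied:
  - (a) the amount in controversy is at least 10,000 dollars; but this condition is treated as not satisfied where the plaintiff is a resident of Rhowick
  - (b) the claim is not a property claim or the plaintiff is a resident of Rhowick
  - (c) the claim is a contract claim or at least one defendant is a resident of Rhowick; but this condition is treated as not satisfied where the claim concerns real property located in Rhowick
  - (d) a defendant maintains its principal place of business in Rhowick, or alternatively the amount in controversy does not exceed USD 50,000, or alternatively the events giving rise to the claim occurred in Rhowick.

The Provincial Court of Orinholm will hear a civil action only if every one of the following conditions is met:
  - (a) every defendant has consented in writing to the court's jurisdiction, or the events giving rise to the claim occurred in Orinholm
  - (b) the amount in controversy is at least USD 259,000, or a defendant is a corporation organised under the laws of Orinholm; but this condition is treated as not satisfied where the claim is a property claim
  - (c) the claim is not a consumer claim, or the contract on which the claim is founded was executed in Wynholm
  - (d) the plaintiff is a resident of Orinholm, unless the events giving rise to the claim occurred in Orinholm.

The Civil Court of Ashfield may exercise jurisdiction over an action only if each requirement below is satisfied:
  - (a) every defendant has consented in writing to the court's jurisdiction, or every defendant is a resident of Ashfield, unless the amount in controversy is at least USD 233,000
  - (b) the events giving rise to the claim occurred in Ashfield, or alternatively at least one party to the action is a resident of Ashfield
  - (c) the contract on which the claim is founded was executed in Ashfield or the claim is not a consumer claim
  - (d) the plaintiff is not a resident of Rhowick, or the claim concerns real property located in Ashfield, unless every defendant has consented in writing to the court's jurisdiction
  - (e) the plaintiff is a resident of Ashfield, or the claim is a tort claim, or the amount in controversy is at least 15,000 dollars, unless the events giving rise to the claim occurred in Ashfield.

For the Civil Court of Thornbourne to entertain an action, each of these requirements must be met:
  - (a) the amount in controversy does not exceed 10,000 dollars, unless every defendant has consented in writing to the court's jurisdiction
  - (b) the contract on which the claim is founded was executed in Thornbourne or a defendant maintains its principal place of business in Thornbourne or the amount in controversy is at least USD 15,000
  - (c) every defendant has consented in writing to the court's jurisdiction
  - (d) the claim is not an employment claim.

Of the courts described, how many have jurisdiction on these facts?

The Rhowick Court of Common Pleas:
  (a) The amount in controversy is $235,500, which meets the 10,000 dollars floor. The carve-out does not apply: the plaintiff resides in Wynbourne, not Rhowick. Condition met.
  (b) The claim is a tort claim, not a property claim, so one alternative holds. Condition met.
  (c) Drummond Enterprises resides in Rhowick, which satisfies one of the alternatives. The carve-out does not apply: the claim does not concern real property. Condition met.
  (d) Drummond Enterprises has its principal place of business in Rhowick — that alternative is enough. Condition met.
  → Jurisdiction lies.
The Provincial Court of Orinholm:
  (a) Every defendant has filed written consent — that alternative is enough. Satisfied.
  (b) Drummond Enterprises is organised under the laws of Orinholm, so this disjunct is met. And the carve-out is inapplicable — the claim is a tort claim, not a property claim. Satisfied.
  (c) The claim is a tort claim, not a consumer claim, which satisfies one of the alternatives. Condition met.
  (d) The plaintiff resides in Wynbourne, not Orinholm. However, the operative events occurred in Orinholm, so the 'unless' proviso supplies this condition. Satisfied.
  → Jurisdiction lies.
The Civil Court of Ashfield:
  (a) Every defendant has filed written consent, so one alternative holds. Satisfied.
  (b) Anika Jonquil resides in Ashfield — that alternative is enough. Condition met.
  (c) The claim is a tort claim, not a consumer claim, so this disjunct is met. Met.
  (d) The plaintiff resides in Wynbourne, which is not Rhowick, so one alternative holds. Condition met.
  (e) The claim is a tort claim, so one alternative holds. Met.
  → The court has jurisdiction.
The Civil Court of Thornbourne:
  (a) The amount in controversy is USD 235,500, above the $10,000 ceiling. But every defendant has filed written consent, and the 'unless' clause therefore excuses the requirement. Met.
  (b) The amount in controversy is USD 235,500, which meets the $15,000 floor, so this disjunct is met. Met.
  (c) Every defendant has filed written consent. Condition met.
  (d) The claim is a tort claim, not an employment claim. Condition met.
  → The court has jurisdiction.
Courts with jurisdiction: the Rhowick Court of Common Pleas, the Provincial Court of Orinholm, the Civil Court of Ashfield, the Civil Court of Thornbourne — 4 in total.

4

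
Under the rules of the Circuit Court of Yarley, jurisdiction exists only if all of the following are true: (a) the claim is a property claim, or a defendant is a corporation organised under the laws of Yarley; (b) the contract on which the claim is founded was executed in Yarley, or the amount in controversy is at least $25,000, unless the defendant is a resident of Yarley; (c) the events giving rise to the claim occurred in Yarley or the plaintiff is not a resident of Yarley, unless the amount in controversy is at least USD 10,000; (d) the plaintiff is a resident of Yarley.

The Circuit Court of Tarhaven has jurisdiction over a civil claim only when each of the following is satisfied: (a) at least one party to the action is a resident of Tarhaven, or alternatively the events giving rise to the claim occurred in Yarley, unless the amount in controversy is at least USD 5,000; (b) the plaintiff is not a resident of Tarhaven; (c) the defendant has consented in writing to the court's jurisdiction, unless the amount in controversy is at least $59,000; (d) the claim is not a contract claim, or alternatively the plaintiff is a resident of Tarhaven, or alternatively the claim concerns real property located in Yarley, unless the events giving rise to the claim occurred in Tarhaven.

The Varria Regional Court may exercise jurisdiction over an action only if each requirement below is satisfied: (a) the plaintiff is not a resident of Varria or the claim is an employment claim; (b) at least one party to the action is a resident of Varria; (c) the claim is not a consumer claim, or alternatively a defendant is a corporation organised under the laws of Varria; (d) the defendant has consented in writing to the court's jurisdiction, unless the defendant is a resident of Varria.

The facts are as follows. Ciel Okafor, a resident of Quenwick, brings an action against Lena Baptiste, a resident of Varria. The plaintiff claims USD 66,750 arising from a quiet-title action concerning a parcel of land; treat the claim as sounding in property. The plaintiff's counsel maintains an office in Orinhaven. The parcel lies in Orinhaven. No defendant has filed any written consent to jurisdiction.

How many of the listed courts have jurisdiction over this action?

2

The Circuit Court of Yarley:
  (a) The claim is a property claim, which satisfies one of the alternatives. Condition met.
  (b) The amount in controversy is 66,750 dollars, which meets the $25,000 floor, which satisfies one of the alternatives. Satisfied.
  (c) The plaintiff resides in Quenwick, which is not Yarley, so one alternative holds. Satisfied.
  (d) The plaintiff resides in Quenwick, not Yarley. Fails.
  → At least one condition fails; no jurisdiction.
The Circuit Court of Tarhaven:
  (a) No party resides in Tarhaven; the operative events occurred in Orinhaven, not Yarley — no alternative holds. However, the amount in controversy is USD 66,750, which meets the 5,000 dollars floor, so the 'unless' proviso supplies this condition. Met.
  (b) The plaintiff resides in Quenwick, which is not Tarhaven. Met.
  (c) No such written consent has been filed. However, the amount in controversy is 66,750 dollars, which meets the 59,000 dollars floor, so the 'unless' proviso supplies this condition. Satisfied.
  (d) The claim is a property claim, not a contract claim, so this disjunct is met. Condition met.
  → Every requirement is satisfied — jurisdiction.
The Varria Regional Court:
  (a) The plaintiff resides in Quenwick, which is not Varria, so one alternative holds. Satisfied.
  (b) Lena Baptiste resides in Varria. Satisfied.
  (c) The claim is a property claim, not a consumer claim — that alternative is enough. Condition met.
  (d) No such written consent has been filed. However, the defendant resides in Varria, so the 'unless' proviso supplies this condition. Met.
  → All conditions met; jurisdiction exists.
Courts with jurisdiction: the Circuit Court of Tarhaven, the Varria Regional Court — 2 in total.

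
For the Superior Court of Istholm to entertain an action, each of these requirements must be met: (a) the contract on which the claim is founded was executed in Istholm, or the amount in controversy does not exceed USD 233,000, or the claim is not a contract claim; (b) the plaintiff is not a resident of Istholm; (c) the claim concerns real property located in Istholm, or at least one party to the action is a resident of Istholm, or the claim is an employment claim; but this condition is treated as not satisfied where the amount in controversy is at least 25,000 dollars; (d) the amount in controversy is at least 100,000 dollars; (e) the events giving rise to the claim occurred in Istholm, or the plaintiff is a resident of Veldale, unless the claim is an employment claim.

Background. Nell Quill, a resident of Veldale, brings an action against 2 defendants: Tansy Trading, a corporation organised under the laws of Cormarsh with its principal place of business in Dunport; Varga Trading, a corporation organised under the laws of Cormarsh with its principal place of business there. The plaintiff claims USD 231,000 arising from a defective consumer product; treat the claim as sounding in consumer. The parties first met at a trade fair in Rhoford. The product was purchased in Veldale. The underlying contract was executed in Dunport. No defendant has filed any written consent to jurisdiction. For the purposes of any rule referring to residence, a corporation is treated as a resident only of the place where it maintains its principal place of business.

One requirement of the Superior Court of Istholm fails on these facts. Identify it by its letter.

(c)

The Superior Court of Istholm:
  (a) The amount in controversy is 231,000 dollars, within the $233,000 ceiling — that alternative is enough. Met.
  (b) The plaintiff resides in Veldale, which is not Istholm. Satisfied.
  (c) The claim does not concern real property; no party resides in Istholm; the claim is a consumer claim, not an employment claim — no alternative holds. Condition not met.
  (d) The amount in controversy is 231,000 dollars, which meets the 100,000 dollars floor. Satisfied.
  (e) The plaintiff resides in Veldale, which satisfies one of the alternatives. Satisfied.
Only condition (c) fails.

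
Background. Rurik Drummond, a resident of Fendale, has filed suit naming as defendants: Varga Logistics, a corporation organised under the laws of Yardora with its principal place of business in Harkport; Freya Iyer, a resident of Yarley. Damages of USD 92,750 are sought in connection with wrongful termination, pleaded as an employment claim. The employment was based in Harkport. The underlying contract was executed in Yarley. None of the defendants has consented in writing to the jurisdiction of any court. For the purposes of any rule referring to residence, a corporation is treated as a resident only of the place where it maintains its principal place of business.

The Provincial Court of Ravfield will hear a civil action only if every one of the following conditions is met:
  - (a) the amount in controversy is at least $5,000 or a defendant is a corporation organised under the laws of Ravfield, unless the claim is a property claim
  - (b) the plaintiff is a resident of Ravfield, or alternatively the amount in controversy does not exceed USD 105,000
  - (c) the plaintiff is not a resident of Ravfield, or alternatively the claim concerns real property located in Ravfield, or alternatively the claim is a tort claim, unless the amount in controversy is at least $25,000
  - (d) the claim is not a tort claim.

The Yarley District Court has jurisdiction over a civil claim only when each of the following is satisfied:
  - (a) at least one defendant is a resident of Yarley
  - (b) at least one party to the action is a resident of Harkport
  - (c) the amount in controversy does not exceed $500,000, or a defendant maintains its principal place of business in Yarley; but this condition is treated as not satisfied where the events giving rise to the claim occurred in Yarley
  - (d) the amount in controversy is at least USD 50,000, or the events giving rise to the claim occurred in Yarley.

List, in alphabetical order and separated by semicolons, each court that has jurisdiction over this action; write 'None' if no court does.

The Provincial Court of Ravfield:
  (a) The amount in controversy is 92,750 dollars, which meets the $5,000 floor, which satisfies one of the alternatives. Met.
  (b) The amount in controversy is $92,750, within the USD 105,000 ceiling — that alternative is enough. Satisfied.
  (c) The plaintiff resides in Fendale, which is not Ravfield, which satisfies one of the alternatives. Condition met.
  (d) The claim is an employment claim, not a tort claim. Met.
  → All conditions met; jurisdiction exists.
The Yarley District Court:
  (a) Freya Iyer resides in Yarley. Met.
  (b) Varga Logistics resides in Harkport. Met.
  (c) The amount in controversy is USD 92,750, within the $500,000 ceiling, so one alternative holds. And the carve-out is inapplicable — the operative events occurred in Harkport, not Yarley. Met.
  (d) The amount in controversy is USD 92,750, which meets the USD 50,000 floor, which satisfies one of the alternatives. Condition met.
  → All conditions met; jurisdiction exists.

the Provincial Court of Ravfield; the Yarley District Court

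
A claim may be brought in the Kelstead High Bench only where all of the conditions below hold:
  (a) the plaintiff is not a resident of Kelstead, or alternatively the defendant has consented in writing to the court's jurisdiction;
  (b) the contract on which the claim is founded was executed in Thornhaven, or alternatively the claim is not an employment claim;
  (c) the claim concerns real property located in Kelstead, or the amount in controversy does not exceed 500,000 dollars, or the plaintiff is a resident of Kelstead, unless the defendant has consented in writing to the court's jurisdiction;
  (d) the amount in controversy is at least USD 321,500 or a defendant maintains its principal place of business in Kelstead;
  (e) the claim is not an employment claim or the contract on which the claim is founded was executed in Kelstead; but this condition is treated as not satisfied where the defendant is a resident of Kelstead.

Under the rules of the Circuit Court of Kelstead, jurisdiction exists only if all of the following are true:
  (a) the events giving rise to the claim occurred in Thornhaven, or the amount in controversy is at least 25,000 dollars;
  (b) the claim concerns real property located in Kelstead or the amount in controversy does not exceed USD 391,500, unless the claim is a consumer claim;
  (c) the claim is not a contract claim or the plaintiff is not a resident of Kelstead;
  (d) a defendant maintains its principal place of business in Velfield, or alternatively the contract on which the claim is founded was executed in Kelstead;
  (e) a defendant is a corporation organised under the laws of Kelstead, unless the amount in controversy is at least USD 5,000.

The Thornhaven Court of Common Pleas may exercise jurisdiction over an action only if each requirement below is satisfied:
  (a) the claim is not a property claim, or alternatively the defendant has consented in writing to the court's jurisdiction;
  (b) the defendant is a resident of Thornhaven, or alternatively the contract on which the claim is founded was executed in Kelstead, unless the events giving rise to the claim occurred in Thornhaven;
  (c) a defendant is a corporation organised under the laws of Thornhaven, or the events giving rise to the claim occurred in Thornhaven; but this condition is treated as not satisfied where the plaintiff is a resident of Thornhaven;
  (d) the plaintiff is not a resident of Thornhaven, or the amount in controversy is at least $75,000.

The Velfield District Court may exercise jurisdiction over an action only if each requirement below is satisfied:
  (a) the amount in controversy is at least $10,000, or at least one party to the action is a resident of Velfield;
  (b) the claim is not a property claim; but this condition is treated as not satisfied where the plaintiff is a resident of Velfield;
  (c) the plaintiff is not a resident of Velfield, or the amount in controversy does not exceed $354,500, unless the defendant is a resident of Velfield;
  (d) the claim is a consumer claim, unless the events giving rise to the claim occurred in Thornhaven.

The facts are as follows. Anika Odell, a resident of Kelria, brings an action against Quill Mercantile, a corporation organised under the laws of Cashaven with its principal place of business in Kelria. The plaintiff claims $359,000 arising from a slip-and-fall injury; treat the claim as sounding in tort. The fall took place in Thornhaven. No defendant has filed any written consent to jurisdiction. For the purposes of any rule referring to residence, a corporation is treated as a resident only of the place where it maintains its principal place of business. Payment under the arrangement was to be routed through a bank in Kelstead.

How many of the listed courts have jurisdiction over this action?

The Kelstead High Bench:
  (a) The plaintiff resides in Kelria, which is not Kelstead, so one alternative holds. Condition met.
  (b) The claim is a tort claim, not an employment claim, so one alternative holds. Satisfied.
  (c) The amount in controversy is $359,000, within the USD 500,000 ceiling, so this disjunct is met. Satisfied.
  (d) The amount in controversy is USD 359,000, which meets the 321,500 dollars floor, so this disjunct is met. Met.
  (e) The claim is a tort claim, not an employment claim, so one alternative holds. The exception is not triggered, since the defendant resides in Kelria, not Kelstead. Met.
  → Every requirement is satisfied — jurisdiction.
The Circuit Court of Kelstead:
  (a) The operative events occurred in Thornhaven — that alternative is enough. Met.
  (b) The amount in controversy is $359,000, within the USD 391,500 ceiling, so this disjunct is met. Met.
  (c) The claim is a tort claim, not a contract claim, so this disjunct is met. Satisfied.
  (d) The corporate defendant(s) have their principal place of business in Kelria, not Velfield; no contract (and hence no place of execution) is alleged — every alternative fails. Fails.
  (e) The corporate defendant(s) are organised in Cashaven, not Kelstead. The proviso rescues it, though: the amount in controversy is 359,000 dollars, which meets the USD 5,000 floor. Met.
  → At least one condition fails; no jurisdiction.
The Thornhaven Court of Common Pleas:
  (a) The claim is a tort claim, not a property claim — that alternative is enough. Satisfied.
  (b) The defendant resides in Kelria, not Thornhaven; no contract (and hence no place of execution) is alleged — no alternative holds. But the operative events occurred in Thornhaven, and the 'unless' clause therefore excuses the requirement. Condition met.
  (c) The operative events occurred in Thornhaven, so one alternative holds. And the carve-out is inapplicable — the plaintiff resides in Kelria, not Thornhaven. Satisfied.
  (d) The plaintiff resides in Kelria, which is not Thornhaven, so one alternative holds. Condition met.
  → Jurisdiction lies.
The Velfield District Court:
  (a) The amount in controversy is 359,000 dollars, which meets the $10,000 floor, so this disjunct is met. Satisfied.
  (b) The claim is a tort claim, not a property claim. The carve-out does not apply: the plaintiff resides in Kelria, not Velfield. Met.
  (c) The plaintiff resides in Kelria, which is not Velfield, so this disjunct is met. Condition met.
  (d) The claim is a tort claim, not a consumer claim. However, the operative events occurred in Thornhaven, so the 'unless' proviso supplies this condition. Met.
  → Jurisdiction lies.
Courts with jurisdiction: the Kelstead High Bench, the Thornhaven Court of Common Pleas, the Velfield District Court — 3 in total.

3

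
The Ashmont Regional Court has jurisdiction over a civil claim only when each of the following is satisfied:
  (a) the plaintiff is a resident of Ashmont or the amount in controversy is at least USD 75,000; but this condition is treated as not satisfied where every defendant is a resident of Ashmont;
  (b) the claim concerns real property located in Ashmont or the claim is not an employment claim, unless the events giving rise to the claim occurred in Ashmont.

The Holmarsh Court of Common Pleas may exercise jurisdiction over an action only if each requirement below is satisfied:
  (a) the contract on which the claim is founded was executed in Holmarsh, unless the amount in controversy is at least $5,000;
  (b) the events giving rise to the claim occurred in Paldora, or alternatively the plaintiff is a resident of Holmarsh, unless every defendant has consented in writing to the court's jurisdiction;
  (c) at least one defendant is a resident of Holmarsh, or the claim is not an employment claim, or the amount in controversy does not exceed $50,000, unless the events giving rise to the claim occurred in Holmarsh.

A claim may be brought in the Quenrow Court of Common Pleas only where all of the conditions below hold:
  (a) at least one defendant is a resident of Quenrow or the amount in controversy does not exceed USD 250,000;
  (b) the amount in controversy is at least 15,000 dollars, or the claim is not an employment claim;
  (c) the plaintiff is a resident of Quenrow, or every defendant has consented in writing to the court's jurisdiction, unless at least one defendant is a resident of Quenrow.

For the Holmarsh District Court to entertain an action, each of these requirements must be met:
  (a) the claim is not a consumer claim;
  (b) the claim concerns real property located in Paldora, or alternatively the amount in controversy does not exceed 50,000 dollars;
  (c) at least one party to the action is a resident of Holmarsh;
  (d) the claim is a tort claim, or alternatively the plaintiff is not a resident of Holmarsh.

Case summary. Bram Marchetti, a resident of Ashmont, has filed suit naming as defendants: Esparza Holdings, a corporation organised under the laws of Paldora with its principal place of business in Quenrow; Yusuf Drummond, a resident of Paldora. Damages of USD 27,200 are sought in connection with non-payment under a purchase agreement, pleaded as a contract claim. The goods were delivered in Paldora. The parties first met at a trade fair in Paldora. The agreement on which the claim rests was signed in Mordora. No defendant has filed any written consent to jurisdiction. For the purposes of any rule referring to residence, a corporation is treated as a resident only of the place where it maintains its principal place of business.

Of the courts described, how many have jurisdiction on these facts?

3

The Ashmont Regional Court:
  (a) The plaintiff resides in Ashmont — that alternative is enough. And the carve-out is inapplicable — the defendants reside as follows — Esparza Holdings in Quenrow, Yusuf Drummond in Paldora — not all in Ashmont. Condition met.
  (b) The claim is a contract claim, not an employment claim, so one alternative holds. Satisfied.
  → The court has jurisdiction.
The Holmarsh Court of Common Pleas:
  (a) The contract was executed in Mordora, not Holmarsh. The proviso rescues it, though: the amount in controversy is USD 27,200, which meets the USD 5,000 floor. Met.
  (b) The operative events occurred in Paldora, so one alternative holds. Met.
  (c) The claim is a contract claim, not an employment claim, so this disjunct is met. Met.
  → Every requirement is satisfied — jurisdiction.
The Quenrow Court of Common Pleas:
  (a) Esparza Holdings resides in Quenrow, so this disjunct is met. Met.
  (b) The amount in controversy is 27,200 dollars, which meets the 15,000 dollars floor, so this disjunct is met. Satisfied.
  (c) The plaintiff resides in Ashmont, not Quenrow; no such written consent has been filed — no alternative holds. But Esparza Holdings resides in Quenrow, and the 'unless' clause therefore excuses the requirement. Met.
  → Every requirement is satisfied — jurisdiction.
The Holmarsh District Court:
  (a) The claim is a contract claim, not a consumer claim. Condition met.
  (b) The amount in controversy is USD 27,200, within the 50,000 dollars ceiling, so this disjunct is met. Condition met.
  (c) No party resides in Holmarsh. Fails.
  (d) The plaintiff resides in Ashmont, which is not Holmarsh, which satisfies one of the alternatives. Satisfied.
  → Not every requirement is met — no jurisdiction.
Courts with jurisdiction: the Ashmont Regional Court, the Holmarsh Court of Common Pleas, the Quenrow Court of Common Pleas — 3 in total.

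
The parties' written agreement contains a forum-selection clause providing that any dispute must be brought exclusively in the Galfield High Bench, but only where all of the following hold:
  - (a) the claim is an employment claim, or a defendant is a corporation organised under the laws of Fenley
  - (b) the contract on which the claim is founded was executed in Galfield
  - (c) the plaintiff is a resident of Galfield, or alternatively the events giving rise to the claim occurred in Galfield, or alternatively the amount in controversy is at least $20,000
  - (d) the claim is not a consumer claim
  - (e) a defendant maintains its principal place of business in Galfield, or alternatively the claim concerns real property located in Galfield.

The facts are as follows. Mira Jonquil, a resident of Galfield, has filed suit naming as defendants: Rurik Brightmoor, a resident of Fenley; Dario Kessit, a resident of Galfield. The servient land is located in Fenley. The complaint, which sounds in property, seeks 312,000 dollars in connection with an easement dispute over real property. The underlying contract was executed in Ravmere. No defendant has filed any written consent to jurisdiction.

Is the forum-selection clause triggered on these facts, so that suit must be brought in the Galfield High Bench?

No

The Galfield High Bench:
  (a) The claim is a property claim, not an employment claim; no defendant is a corporation — none of the alternatives is met. Fails.
  (b) The contract was executed in Ravmere, not Galfield. Not met.
  (c) The plaintiff resides in Galfield — that alternative is enough. Satisfied.
  (d) The claim is a property claim, not a consumer claim. Satisfied.
  (e) No defendant is a corporation; the property lies in Fenley, not Galfield — no alternative holds. Fails.
  → Forum clause is not triggered.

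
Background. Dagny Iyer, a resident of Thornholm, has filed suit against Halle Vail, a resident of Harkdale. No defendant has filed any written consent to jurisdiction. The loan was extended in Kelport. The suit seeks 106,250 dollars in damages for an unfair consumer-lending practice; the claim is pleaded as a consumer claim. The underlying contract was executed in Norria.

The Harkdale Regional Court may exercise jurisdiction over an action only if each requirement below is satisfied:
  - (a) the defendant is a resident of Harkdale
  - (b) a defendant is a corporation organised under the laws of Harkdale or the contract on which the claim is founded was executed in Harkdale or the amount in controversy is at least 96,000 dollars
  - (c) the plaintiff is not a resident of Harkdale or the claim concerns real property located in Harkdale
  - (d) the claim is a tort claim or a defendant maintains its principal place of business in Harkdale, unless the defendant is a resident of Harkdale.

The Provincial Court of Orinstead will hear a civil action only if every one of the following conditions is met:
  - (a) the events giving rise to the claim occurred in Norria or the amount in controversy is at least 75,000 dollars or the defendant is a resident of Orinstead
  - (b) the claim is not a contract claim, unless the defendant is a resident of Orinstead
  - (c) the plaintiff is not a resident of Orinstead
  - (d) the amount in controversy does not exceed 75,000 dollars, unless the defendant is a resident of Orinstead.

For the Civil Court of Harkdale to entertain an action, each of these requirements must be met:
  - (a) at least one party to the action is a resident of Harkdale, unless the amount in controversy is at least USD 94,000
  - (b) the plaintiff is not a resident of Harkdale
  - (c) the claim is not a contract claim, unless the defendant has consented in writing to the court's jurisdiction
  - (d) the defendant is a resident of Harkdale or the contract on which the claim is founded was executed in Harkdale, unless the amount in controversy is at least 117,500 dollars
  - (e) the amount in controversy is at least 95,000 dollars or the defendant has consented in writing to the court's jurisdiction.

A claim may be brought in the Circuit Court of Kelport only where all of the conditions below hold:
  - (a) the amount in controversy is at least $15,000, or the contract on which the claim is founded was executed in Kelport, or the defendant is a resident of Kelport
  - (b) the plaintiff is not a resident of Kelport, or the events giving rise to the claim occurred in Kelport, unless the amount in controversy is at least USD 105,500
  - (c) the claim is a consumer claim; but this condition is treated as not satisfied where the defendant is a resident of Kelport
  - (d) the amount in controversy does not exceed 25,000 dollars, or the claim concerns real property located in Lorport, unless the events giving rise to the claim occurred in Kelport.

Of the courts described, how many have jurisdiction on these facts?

The Harkdale Regional Court:
  (a) The defendant resides in Harkdale. Satisfied.
  (b) The amount in controversy is 106,250 dollars, which meets the USD 96,000 floor, which satisfies one of the alternatives. Met.
  (c) The plaintiff resides in Thornholm, which is not Harkdale, which satisfies one of the alternatives. Condition met.
  (d) The claim is a consumer claim, not a tort claim; no defendant is a corporation — none of the alternatives is met. But the defendant resides in Harkdale, and the 'unless' clause therefore excuses the requirement. Condition met.
  → All conditions met; jurisdiction exists.
The Provincial Court of Orinstead:
  (a) The amount in controversy is $106,250, which meets the $75,000 floor, which satisfies one of the alternatives. Satisfied.
  (b) The claim is a consumer claim, not a contract claim. Met.
  (c) The plaintiff resides in Thornholm, which is not Orinstead. Condition met.
  (d) The amount in controversy is 106,250 dollars, above the $75,000 ceiling. And the defendant resides in Harkdale, not Orinstead, so the proviso does not save it. Fails.
  → At least one condition fails; no jurisdiction.
The Civil Court of Harkdale:
  (a) Halle Vail resides in Harkdale. Met.
  (b) The plaintiff resides in Thornholm, which is not Harkdale. Met.
  (c) The claim is a consumer claim, not a contract claim. Condition met.
  (d) The defendant resides in Harkdale, so one alternative holds. Satisfied.
  (e) The amount in controversy is $106,250, which meets the 95,000 dollars floor — that alternative is enough. Condition met.
  → All conditions met; jurisdiction exists.
The Circuit Court of Kelport:
  (a) The amount in controversy is 106,250 dollars, which meets the 15,000 dollars floor, so one alternative holds. Satisfied.
  (b) The plaintiff resides in Thornholm, which is not Kelport, so one alternative holds. Condition met.
  (c) The claim is a consumer claim. The carve-out does not apply: the defendant resides in Harkdale, not Kelport. Condition met.
  (d) The amount in controversy is $106,250, above the 25,000 dollars ceiling; the claim does not concern real property — no alternative holds. The proviso rescues it, though: the operative events occurred in Kelport. Met.
  → Jurisdiction lies.
Courts with jurisdiction: the Harkdale Regional Court, the Civil Court of Harkdale, the Circuit Court of Kelport — 3 in total.

3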